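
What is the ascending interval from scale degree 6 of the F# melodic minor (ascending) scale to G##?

augmented fourth

Scale degree 6 of F# melodic minor (ascending) is D#.
D# up to G##: letters D→G make it a fourth; 6 semitones makes it augmented.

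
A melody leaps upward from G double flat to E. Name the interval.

doubly augmented sixth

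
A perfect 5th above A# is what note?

A up a perfect fifth is E, so the target letter is E.
From A#, a perfect fifth is 7 semitones up: E#.

E#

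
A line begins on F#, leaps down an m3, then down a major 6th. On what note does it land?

F#

A minor third down from F# is D# (letter D, 3 semitones down).
A major sixth down from D# is F# (letter F, 9 semitones down).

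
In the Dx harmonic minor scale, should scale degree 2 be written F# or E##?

E##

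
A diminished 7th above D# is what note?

C

A seventh above D lands on the letter C.
A diminished seventh spans 9 semitones, so D# moves to pitch class 0. On the letter C that is C.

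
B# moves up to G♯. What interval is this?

Counting letters B–C–D–E–F–G gives a sixth.
B#→G# = 8 semitones, 1 narrower than the major sixth (9), so minor.

minor sixth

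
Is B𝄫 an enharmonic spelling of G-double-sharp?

Yes

Bbb = pitch class 9 and G## = pitch class 9 — the same pitch class, so they are enharmonic equivalents.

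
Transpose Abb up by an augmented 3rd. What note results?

C

A third above A lands on the letter C.
An augmented third spans 5 semitones, so Abb moves to pitch class 0. On the letter C that is C.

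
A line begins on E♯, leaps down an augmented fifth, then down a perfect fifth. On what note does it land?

D

An augmented fifth down from E# is A (letter A, 8 semitones down).
A perfect fifth down from A is D (letter D, 7 semitones down).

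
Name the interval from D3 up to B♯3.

augmented sixth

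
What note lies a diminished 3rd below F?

F down a major third is Db, so the target letter is D.
From F, a diminished third is 2 semitones down: D#.

D#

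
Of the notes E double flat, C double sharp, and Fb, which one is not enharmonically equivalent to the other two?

In 12-tone equal temperament, enharmonic equivalents share a pitch class. Ebb is pitch class 2; C## is pitch class 2; Fb is pitch class 4.
Ebb and C## share pitch class 2, while Fb is pitch class 4.

Fb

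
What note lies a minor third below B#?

B down a major third is G, so the target letter is G.
From B#, a minor third is 3 semitones down: G##.

G##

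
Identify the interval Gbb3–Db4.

Counting letters G–A–B–C–D gives a fifth.
Gbb→Db = 8 semitones, 1 wider than the perfect fifth (7), so augmented.

augmented fifth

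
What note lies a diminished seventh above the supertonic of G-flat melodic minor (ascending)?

The supertonic of Gb melodic minor (ascending) is Ab.
A diminished seventh (9 semitones) above Ab lands on the letter G, giving Gbb.

Gbb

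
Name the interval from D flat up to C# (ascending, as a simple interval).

augmented seventh

The letter names run D→C, a span of 6 letter steps, so the interval is some kind of seventh.
Db to C# is 12 semitones. A major seventh is 11, so 12 makes it augmented.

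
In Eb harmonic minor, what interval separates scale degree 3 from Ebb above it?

Scale degree 3 of Eb harmonic minor is Gb.
Gb up to Ebb: letters G→E make it a sixth; 8 semitones makes it minor.

minor sixth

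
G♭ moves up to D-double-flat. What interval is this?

diminished fifth

The letter names run G→D, a span of 4 letter steps, so the interval is some kind of fifth.
Gb to Dbb is 6 semitones. A perfect fifth is 7, so 6 makes it diminished.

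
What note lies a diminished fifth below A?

A fifth below A lands on the letter D.
A diminished fifth spans 6 semitones, so A moves to pitch class 3. On the letter D that is D#.

D#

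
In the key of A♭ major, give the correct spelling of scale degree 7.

The Ab major scale runs Ab Bb C Db Eb F G.
Degree 7 is G.

G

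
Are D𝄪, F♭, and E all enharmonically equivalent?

D## is pitch class 4; Fb is pitch class 4; E is pitch class 4.
All spellings map to pitch class 4, so they are enharmonically equivalent.

Yes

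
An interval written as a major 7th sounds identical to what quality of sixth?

doubly augmented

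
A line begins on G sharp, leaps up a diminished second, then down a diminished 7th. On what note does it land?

B

A diminished second up from G# is Ab (letter A, 0 semitones up).
A diminished seventh down from Ab is B (letter B, 9 semitones down).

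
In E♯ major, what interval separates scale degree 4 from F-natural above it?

diminished sixth

Scale degree 4 of E# major is A#.
A# up to F: letters A→F make it a sixth; 7 semitones makes it diminished.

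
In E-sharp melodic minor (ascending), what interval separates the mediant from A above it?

minor second

The mediant of E# melodic minor (ascending) is G#.
G# up to A: letters G→A make it a second; 1 semitone makes it minor.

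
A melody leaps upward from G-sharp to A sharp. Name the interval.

major second

The letter names run G→A, a span of 1 letter step, so the interval is some kind of second.
G# to A# is 2 semitones. A major second is 2, so 2 makes it major.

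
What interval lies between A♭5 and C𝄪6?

doubly augmented third

The letter names run A→C, a span of 2 letter steps, so the interval is some kind of third.
Ab to C## is 6 semitones. A major third is 4, so 6 makes it doubly augmented.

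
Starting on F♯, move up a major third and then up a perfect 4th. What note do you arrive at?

A major third up from F# is A# (letter A, 4 semitones up).
A perfect fourth up from A# is D# (letter D, 5 semitones up).

D#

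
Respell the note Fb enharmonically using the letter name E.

Plain E sits at the same pitch as Fb, so on the letter E the same pitch needs a natural: E.

E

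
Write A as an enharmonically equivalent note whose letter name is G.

G##

Plain G sits 2 semitones below A, so on the letter G the same pitch needs a double sharp: G##.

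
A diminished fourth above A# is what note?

D

A up a perfect fourth is D, so the target letter is D.
From A#, a diminished fourth is 4 semitones up: D.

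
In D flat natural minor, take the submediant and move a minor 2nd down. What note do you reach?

The submediant of Db natural minor is Bbb.
A minor second (1 semitone) below Bbb lands on the letter A, giving Ab.

Ab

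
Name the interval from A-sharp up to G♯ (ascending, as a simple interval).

The letter names run A→G, a span of 6 letter steps, so the interval is some kind of seventh.
A# to G# is 10 semitones. A major seventh is 11, so 10 makes it minor.

minor seventh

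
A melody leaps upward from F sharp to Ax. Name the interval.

augmented third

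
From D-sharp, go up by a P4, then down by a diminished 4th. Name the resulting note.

D##

A perfect fourth up from D# is G# (letter G, 5 semitones up).
A diminished fourth down from G# is D## (letter D, 4 semitones down).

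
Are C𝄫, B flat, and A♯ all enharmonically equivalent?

Yes

Cbb is pitch class 10; Bb is pitch class 10; A# is pitch class 10.
All spellings map to pitch class 10, so they are enharmonically equivalent.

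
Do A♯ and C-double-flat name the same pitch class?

A# = pitch class 10 and Cbb = pitch class 10 — the same pitch class, so they are enharmonic equivalents.

Yes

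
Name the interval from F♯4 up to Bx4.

The letter names run F→B, a span of 3 letter steps, so the interval is some kind of fourth.
F# to B## is 7 semitones. A perfect fourth is 5, so 7 makes it doubly augmented.

doubly augmented fourth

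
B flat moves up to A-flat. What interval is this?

The letter names run B→A, a span of 6 letter steps, so the interval is some kind of seventh.
Bb to Ab is 10 semitones. A major seventh is 11, so 10 makes it minor.

minor seventh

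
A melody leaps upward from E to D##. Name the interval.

Counting letters E–F–G–A–B–C–D gives a seventh.
E→D## = 12 semitones, 1 wider than the major seventh (11), so augmented.

augmented seventh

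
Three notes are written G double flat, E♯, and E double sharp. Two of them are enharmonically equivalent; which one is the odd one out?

E##

In 12-tone equal temperament, enharmonic equivalents share a pitch class. Gbb is pitch class 5; E# is pitch class 5; E## is pitch class 6.
Gbb and E# share pitch class 5, while E## is pitch class 6.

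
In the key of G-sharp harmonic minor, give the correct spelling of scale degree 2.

The G# harmonic minor scale runs G# A# B C# D# E F##.
Degree 2 is A#.

A#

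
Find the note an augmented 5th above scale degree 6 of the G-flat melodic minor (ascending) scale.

B

Scale degree 6 of Gb melodic minor (ascending) is Eb.
An augmented fifth (8 semitones) above Eb lands on the letter B, giving B.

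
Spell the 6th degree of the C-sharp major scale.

Degree 6 takes the letter 5 steps above C, which is A.
In major, degree 6 sits 9 semitones above the tonic. C# + 9 semitones is pitch class 10, spelled on A as A#.

A#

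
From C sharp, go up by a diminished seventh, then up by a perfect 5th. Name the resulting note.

F

A diminished seventh up from C# is Bb (letter B, 9 semitones up).
A perfect fifth up from Bb is F (letter F, 7 semitones up).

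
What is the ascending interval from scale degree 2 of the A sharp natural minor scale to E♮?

diminished fourth

Scale degree 2 of A# natural minor is B#.
B# up to E: letters B→E make it a fourth; 4 semitones makes it diminished.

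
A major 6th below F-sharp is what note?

F down a major sixth is Ab, so the target letter is A.
From F#, a major sixth is 9 semitones down: A.

A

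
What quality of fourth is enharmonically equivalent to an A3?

perfect

An augmented third spans 5 semitones.
A fourth spanning 5 semitones is perfect (the perfect fourth is 5).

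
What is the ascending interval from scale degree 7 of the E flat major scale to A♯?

Scale degree 7 of Eb major is D.
D up to A#: letters D→A make it a fifth; 8 semitones makes it augmented.

augmented fifth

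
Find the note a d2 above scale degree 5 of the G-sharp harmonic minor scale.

Scale degree 5 of G# harmonic minor is D#.
A diminished second (0 semitones) above D# lands on the letter E, giving Eb.

Eb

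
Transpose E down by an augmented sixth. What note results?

A sixth below E lands on the letter G.
An augmented sixth spans 10 semitones, so E moves to pitch class 6. On the letter G that is Gb.

Gb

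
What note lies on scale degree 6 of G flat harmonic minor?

Ebb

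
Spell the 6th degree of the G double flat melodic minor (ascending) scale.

Ebb

Degree 6 takes the letter 5 steps above G, which is E.
In melodic minor (ascending), degree 6 sits 9 semitones above the tonic. Gbb + 9 semitones is pitch class 2, spelled on E as Ebb.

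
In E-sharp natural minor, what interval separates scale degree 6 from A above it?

Scale degree 6 of E# natural minor is C#.
C# up to A: letters C→A make it a sixth; 8 semitones makes it minor.

minor sixth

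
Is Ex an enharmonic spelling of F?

E## is pitch class 6; F is pitch class 5.
The pitch classes differ (6 vs. 5), so they are not enharmonic equivalents.

No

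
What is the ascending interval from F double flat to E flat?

augmented seventh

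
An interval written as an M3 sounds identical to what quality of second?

A major third spans 4 semitones.
A second spanning 4 semitones is doubly augmented (the major second is 2).

doubly augmented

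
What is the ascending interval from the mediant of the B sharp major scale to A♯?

The mediant of B# major is D##.
D## up to A#: letters D→A make it a fifth; 6 semitones makes it diminished.

diminished fifth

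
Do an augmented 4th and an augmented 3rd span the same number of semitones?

An augmented fourth spans 6 semitones; an augmented third spans 5.
The spans differ, so they are not enharmonic equivalents.

No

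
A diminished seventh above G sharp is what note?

F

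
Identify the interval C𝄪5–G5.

Counting letters C–D–E–F–G gives a fifth.
C##→G = 5 semitones, 2 narrower than the perfect fifth (7), so doubly diminished.

doubly diminished fifth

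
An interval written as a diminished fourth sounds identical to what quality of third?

major

A diminished fourth spans 4 semitones.
A third spanning 4 semitones is major (the major third is 4).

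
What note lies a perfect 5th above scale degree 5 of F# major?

Scale degree 5 of F# major is C#.
A perfect fifth (7 semitones) above C# lands on the letter G, giving G#.

G#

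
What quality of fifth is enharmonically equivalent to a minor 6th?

A minor sixth spans 8 semitones.
A fifth spanning 8 semitones is augmented (the perfect fifth is 7).

augmented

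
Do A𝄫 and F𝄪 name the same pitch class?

Abb is pitch class 7; F## is pitch class 7.
All spellings map to pitch class 7, so they are enharmonically equivalent.

Yes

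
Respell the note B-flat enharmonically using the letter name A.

Bb is pitch class 10. The letter A alone is pitch class 9.
To reach pitch class 10 from A requires an offset of +1 semitone, i.e. sharp: A#.

A#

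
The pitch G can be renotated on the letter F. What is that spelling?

F##

Plain F sits 2 semitones below G, so on the letter F the same pitch needs a double sharp: F##.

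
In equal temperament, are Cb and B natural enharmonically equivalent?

Cb = pitch class 11 and B = pitch class 11 — the same pitch class, so they are enharmonic equivalents.

Yes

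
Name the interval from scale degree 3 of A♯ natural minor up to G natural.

Scale degree 3 of A# natural minor is C#.
C# up to G: letters C→G make it a fifth; 6 semitones makes it diminished.

diminished fifth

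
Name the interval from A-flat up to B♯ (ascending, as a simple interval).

doubly augmented second

Counting letters A–B gives a second.
Ab→B# = 4 semitones, 2 wider than the major second (2), so doubly augmented.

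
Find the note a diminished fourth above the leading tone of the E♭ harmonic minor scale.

The leading tone of Eb harmonic minor is D.
A diminished fourth (4 semitones) above D lands on the letter G, giving Gb.

Gb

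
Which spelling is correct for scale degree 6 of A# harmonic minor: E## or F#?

Each scale degree takes a distinct letter name. Degree 6 of a scale on A must use the letter F.
F# and E## are enharmonically the same pitch, but only F# uses the letter F, so it is the correct spelling here.

F#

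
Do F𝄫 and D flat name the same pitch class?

No

Fbb is pitch class 3; Db is pitch class 1.
The pitch classes differ (3 vs. 1), so they are not enharmonic equivalents.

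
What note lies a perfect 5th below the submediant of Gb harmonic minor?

Abb

The submediant of Gb harmonic minor is Ebb.
A perfect fifth (7 semitones) below Ebb lands on the letter A, giving Abb.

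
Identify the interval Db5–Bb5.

Counting letters D–E–F–G–A–B gives a sixth.
Db→Bb = 9 semitones, exactly the major sixth.

major sixth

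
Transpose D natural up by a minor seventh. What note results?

C

D up a major seventh is C#, so the target letter is C.
From D, a minor seventh is 10 semitones up: C.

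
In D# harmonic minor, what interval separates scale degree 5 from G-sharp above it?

minor seventh

Scale degree 5 of D# harmonic minor is A#.
A# up to G#: letters A→G make it a seventh; 10 semitones makes it minor.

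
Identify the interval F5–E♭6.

The letter names run F→E, a span of 6 letter steps, so the interval is some kind of seventh.
F to Eb is 10 semitones. A major seventh is 11, so 10 makes it minor.

minor seventh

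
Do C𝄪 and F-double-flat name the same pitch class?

C## is pitch class 2; Fbb is pitch class 3.
The pitch classes differ (2 vs. 3), so they are not enharmonic equivalents.

No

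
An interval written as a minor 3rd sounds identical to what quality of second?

A minor third spans 3 semitones.
A second spanning 3 semitones is augmented (the major second is 2).

augmented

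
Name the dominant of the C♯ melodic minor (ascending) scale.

G#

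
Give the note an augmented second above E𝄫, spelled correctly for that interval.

F

A second above E lands on the letter F.
An augmented second spans 3 semitones, so Ebb moves to pitch class 5. On the letter F that is F.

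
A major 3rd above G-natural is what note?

B

G up a major third is B, so the target letter is B.
From G, a major third is 4 semitones up: B.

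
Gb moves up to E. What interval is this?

The letter names run G→E, a span of 5 letter steps, so the interval is some kind of sixth.
Gb to E is 10 semitones. A major sixth is 9, so 10 makes it augmented.

augmented sixth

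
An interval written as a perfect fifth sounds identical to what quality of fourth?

doubly augmented

A perfect fifth spans 7 semitones.
A fourth spanning 7 semitones is doubly augmented (the perfect fourth is 5).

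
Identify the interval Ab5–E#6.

doubly augmented fifth

Counting letters A–B–C–D–E gives a fifth.
Ab→E# = 9 semitones, 2 wider than the perfect fifth (7), so doubly augmented.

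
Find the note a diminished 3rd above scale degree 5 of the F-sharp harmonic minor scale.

Scale degree 5 of F# harmonic minor is C#.
A diminished third (2 semitones) above C# lands on the letter E, giving Eb.

Eb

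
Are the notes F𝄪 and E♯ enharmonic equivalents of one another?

No

Two spellings are enharmonically equivalent only if they share a pitch class.
Here F## → 7, E# → 5; 5 ≠ 7, so they are not.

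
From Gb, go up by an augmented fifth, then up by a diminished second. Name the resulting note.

Ebb

An augmented fifth up from Gb is D (letter D, 8 semitones up).
A diminished second up from D is Ebb (letter E, 0 semitones up).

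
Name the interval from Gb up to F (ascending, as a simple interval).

Counting letters G–A–B–C–D–E–F gives a seventh.
Gb→F = 11 semitones, exactly the major seventh.

major seventh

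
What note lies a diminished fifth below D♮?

D down a perfect fifth is G, so the target letter is G.
From D, a diminished fifth is 6 semitones down: G#.

G#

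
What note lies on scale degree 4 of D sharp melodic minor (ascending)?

Degree 4 takes the letter 3 steps above D, which is G.
In melodic minor (ascending), degree 4 sits 5 semitones above the tonic. D# + 5 semitones is pitch class 8, spelled on G as G#.

G#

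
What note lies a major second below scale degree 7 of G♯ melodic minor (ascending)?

E#

Scale degree 7 of G# melodic minor (ascending) is F##.
A major second (2 semitones) below F## lands on the letter E, giving E#.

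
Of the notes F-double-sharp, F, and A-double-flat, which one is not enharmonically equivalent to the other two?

In 12-tone equal temperament, enharmonic equivalents share a pitch class. F## is pitch class 7; F is pitch class 5; Abb is pitch class 7.
F## and Abb share pitch class 7, while F is pitch class 5.

F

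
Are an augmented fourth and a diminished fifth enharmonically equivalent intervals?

An augmented fourth spans 6 semitones; a diminished fifth spans 6.
They are enharmonically equivalent.

Yes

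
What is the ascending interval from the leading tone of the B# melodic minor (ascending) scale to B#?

minor second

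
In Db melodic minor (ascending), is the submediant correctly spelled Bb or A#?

Bb

Each scale degree takes a distinct letter name. Degree 6 of a scale on D must use the letter B.
Bb and A# are enharmonically the same pitch, but only Bb uses the letter B, so it is the correct spelling here.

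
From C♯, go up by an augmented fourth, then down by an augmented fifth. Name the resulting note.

B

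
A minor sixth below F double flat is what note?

F down a major sixth is Ab, so the target letter is A.
From Fbb, a minor sixth is 8 semitones down: Abb.

Abb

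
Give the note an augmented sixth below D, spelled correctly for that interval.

D down a major sixth is F, so the target letter is F.
From D, an augmented sixth is 10 semitones down: Fb.

Fb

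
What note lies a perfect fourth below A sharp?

A fourth below A lands on the letter E.
A perfect fourth spans 5 semitones, so A# moves to pitch class 5. On the letter E that is E#.

E#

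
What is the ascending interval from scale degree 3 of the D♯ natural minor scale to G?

minor second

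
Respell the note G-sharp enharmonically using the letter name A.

Ab

Plain A sits 1 semitone above G#, so on the letter A the same pitch needs a flat: Ab.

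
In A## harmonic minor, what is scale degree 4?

D##

Degree 4 takes the letter 3 steps above A, which is D.
In harmonic minor, degree 4 sits 5 semitones above the tonic. A## + 5 semitones is pitch class 4, spelled on D as D##.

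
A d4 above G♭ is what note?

Cbb

A fourth above G lands on the letter C.
A diminished fourth spans 4 semitones, so Gb moves to pitch class 10. On the letter C that is Cbb.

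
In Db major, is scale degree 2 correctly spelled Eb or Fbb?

Eb

Each scale degree takes a distinct letter name. Degree 2 of a scale on D must use the letter E.
Eb and Fbb are enharmonically the same pitch, but only Eb uses the letter E, so it is the correct spelling here.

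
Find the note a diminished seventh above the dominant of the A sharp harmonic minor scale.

D

The dominant of A# harmonic minor is E#.
A diminished seventh (9 semitones) above E# lands on the letter D, giving D.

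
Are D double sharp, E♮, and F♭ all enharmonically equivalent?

D## = pitch class 4 and E = pitch class 4 and Fb = pitch class 4 — the same pitch class, so they are enharmonic equivalents.

Yes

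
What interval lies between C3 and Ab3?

The letter names run C→A, a span of 5 letter steps, so the interval is some kind of sixth.
C to Ab is 8 semitones. A major sixth is 9, so 8 makes it minor.

minor sixth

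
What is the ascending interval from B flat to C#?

augmented second

The letter names run B→C, a span of 1 letter step, so the interval is some kind of second.
Bb to C# is 3 semitones. A major second is 2, so 3 makes it augmented.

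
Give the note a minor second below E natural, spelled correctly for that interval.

D#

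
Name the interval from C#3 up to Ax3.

Counting letters C–D–E–F–G–A gives a sixth.
C#→A## = 10 semitones, 1 wider than the major sixth (9), so augmented.

augmented sixth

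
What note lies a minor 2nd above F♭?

A second above F lands on the letter G.
A minor second spans 1 semitone, so Fb moves to pitch class 5. On the letter G that is Gbb.

Gbb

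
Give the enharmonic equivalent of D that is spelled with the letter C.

C##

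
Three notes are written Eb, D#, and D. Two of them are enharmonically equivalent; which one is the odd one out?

In 12-tone equal temperament, enharmonic equivalents share a pitch class. Eb is pitch class 3; D# is pitch class 3; D is pitch class 2.
Eb and D# share pitch class 3, while D is pitch class 2.

D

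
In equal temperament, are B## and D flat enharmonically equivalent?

B## is pitch class 1; Db is pitch class 1.
All spellings map to pitch class 1, so they are enharmonically equivalent.

Yes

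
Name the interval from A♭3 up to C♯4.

The letter names run A→C, a span of 2 letter steps, so the interval is some kind of third.
Ab to C# is 5 semitones. A major third is 4, so 5 makes it augmented.

augmented third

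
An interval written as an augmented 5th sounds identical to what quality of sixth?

An augmented fifth spans 8 semitones.
A sixth spanning 8 semitones is minor (the major sixth is 9).

minor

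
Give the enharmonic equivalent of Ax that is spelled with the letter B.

Plain B sits at the same pitch as A##, so on the letter B the same pitch needs a natural: B.

B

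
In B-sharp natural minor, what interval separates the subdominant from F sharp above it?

The subdominant of B# natural minor is E#.
E# up to F#: letters E→F make it a second; 1 semitone makes it minor.

minor second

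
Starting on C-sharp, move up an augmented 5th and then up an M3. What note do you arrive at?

B##

An augmented fifth up from C# is G## (letter G, 8 semitones up).
A major third up from G## is B## (letter B, 4 semitones up).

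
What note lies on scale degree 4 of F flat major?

Bbb

Degree 4 takes the letter 3 steps above F, which is B.
In major, degree 4 sits 5 semitones above the tonic. Fb + 5 semitones is pitch class 9, spelled on B as Bbb.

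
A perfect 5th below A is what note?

A fifth below A lands on the letter D.
A perfect fifth spans 7 semitones, so A moves to pitch class 2. On the letter D that is D.

D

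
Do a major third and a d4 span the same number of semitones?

A major third spans 4 semitones; a diminished fourth spans 4.
They are enharmonically equivalent.

Yes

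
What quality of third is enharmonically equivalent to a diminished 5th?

A diminished fifth spans 6 semitones.
A third spanning 6 semitones is doubly augmented (the major third is 4).

doubly augmented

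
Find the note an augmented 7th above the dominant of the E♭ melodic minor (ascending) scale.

A#

The dominant of Eb melodic minor (ascending) is Bb.
An augmented seventh (12 semitones) above Bb lands on the letter A, giving A#.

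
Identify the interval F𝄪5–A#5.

minor third

The letter names run F→A, a span of 2 letter steps, so the interval is some kind of third.
F## to A# is 3 semitones. A major third is 4, so 3 makes it minor.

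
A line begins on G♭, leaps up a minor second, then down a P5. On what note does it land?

Dbb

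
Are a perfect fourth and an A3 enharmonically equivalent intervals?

A perfect fourth spans 5 semitones; an augmented third spans 5.
They are enharmonically equivalent.

Yes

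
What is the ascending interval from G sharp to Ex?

augmented sixth

The letter names run G→E, a span of 5 letter steps, so the interval is some kind of sixth.
G# to E## is 10 semitones. A major sixth is 9, so 10 makes it augmented.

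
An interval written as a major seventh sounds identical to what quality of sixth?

A major seventh spans 11 semitones.
A sixth spanning 11 semitones is doubly augmented (the major sixth is 9).

doubly augmented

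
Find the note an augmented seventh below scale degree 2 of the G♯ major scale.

Bb

Scale degree 2 of G# major is A#.
An augmented seventh (12 semitones) below A# lands on the letter B, giving Bb.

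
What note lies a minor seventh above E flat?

A seventh above E lands on the letter D.
A minor seventh spans 10 semitones, so Eb moves to pitch class 1. On the letter D that is Db.

Db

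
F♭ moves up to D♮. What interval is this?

augmented sixth

The letter names run F→D, a span of 5 letter steps, so the interval is some kind of sixth.
Fb to D is 10 semitones. A major sixth is 9, so 10 makes it augmented.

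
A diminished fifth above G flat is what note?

Dbb

G up a perfect fifth is D, so the target letter is D.
From Gb, a diminished fifth is 6 semitones up: Dbb.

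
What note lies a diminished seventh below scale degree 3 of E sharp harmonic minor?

Scale degree 3 of E# harmonic minor is G#.
A diminished seventh (9 semitones) below G# lands on the letter A, giving A##.

A##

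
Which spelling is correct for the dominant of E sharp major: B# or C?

Each scale degree takes a distinct letter name. Degree 5 of a scale on E must use the letter B.
B# and C are enharmonically the same pitch, but only B# uses the letter B, so it is the correct spelling here.

B#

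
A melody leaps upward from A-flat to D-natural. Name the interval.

The letter names run A→D, a span of 3 letter steps, so the interval is some kind of fourth.
Ab to D is 6 semitones. A perfect fourth is 5, so 6 makes it augmented.

augmented fourth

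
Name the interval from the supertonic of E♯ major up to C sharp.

diminished fifth

The supertonic of E# major is F##.
F## up to C#: letters F→C make it a fifth; 6 semitones makes it diminished.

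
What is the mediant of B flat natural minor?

Db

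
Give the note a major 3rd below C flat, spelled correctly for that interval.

A third below C lands on the letter A.
A major third spans 4 semitones, so Cb moves to pitch class 7. On the letter A that is Abb.

Abb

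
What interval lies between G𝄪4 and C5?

Counting letters G–A–B–C gives a fourth.
G##→C = 3 semitones, 2 narrower than the perfect fourth (5), so doubly diminished.

doubly diminished fourth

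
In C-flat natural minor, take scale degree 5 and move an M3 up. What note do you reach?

Bb

Scale degree 5 of Cb natural minor is Gb.
A major third (4 semitones) above Gb lands on the letter B, giving Bb.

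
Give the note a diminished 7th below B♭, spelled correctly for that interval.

C#

B down a major seventh is C, so the target letter is C.
From Bb, a diminished seventh is 9 semitones down: C#.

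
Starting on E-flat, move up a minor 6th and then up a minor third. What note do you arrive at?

A minor sixth up from Eb is Cb (letter C, 8 semitones up).
A minor third up from Cb is Ebb (letter E, 3 semitones up).

Ebb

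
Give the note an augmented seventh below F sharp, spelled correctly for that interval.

Gb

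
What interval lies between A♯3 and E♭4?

The letter names run A→E, a span of 4 letter steps, so the interval is some kind of fifth.
A# to Eb is 5 semitones. A perfect fifth is 7, so 5 makes it doubly diminished.

doubly diminished fifth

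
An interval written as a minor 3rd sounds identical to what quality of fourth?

doubly diminished

A minor third spans 3 semitones.
A fourth spanning 3 semitones is doubly diminished (the perfect fourth is 5).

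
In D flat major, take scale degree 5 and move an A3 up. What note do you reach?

Scale degree 5 of Db major is Ab.
An augmented third (5 semitones) above Ab lands on the letter C, giving C#.

C#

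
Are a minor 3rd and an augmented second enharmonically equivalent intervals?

Yes

A minor third spans 3 semitones; an augmented second spans 3.
They are enharmonically equivalent.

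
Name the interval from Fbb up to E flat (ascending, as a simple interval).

augmented seventh

Counting letters F–G–A–B–C–D–E gives a seventh.
Fbb→Eb = 12 semitones, 1 wider than the major seventh (11), so augmented.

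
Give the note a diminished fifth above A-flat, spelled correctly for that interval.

A up a perfect fifth is E, so the target letter is E.
From Ab, a diminished fifth is 6 semitones up: Ebb.

Ebb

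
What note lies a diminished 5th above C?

Gb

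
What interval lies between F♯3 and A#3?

major third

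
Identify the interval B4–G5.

minor sixth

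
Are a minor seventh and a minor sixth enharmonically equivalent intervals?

A minor seventh spans 10 semitones; a minor sixth spans 8.
The spans differ, so they are not enharmonic equivalents.

No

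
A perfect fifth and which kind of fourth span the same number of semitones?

doubly augmented

A perfect fifth spans 7 semitones.
A fourth spanning 7 semitones is doubly augmented (the perfect fourth is 5).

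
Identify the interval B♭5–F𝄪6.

Counting letters B–C–D–E–F gives a fifth.
Bb→F## = 9 semitones, 2 wider than the perfect fifth (7), so doubly augmented.

doubly augmented fifth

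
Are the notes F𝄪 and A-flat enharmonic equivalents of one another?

F## is pitch class 7; Ab is pitch class 8.
The pitch classes differ (7 vs. 8), so they are not enharmonic equivalents.

No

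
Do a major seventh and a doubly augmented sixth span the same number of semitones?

A major seventh spans 11 semitones; a doubly augmented sixth spans 11.
They are enharmonically equivalent.

Yes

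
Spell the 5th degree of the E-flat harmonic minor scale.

Bb

The Eb harmonic minor scale runs Eb F Gb Ab Bb Cb D.
Degree 5 is Bb.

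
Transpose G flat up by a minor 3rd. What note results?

Bbb

G up a major third is B, so the target letter is B.
From Gb, a minor third is 3 semitones up: Bbb.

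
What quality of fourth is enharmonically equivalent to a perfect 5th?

doubly augmented

A perfect fifth spans 7 semitones.
A fourth spanning 7 semitones is doubly augmented (the perfect fourth is 5).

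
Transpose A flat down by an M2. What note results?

Gb

A down a major second is G, so the target letter is G.
From Ab, a major second is 2 semitones down: Gb.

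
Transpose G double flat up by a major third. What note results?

Bbb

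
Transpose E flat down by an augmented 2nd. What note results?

A second below E lands on the letter D.
An augmented second spans 3 semitones, so Eb moves to pitch class 0. On the letter D that is Dbb.

Dbb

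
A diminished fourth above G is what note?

Cb

A fourth above G lands on the letter C.
A diminished fourth spans 4 semitones, so G moves to pitch class 11. On the letter C that is Cb.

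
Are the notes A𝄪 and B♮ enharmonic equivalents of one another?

A## is pitch class 11; B is pitch class 11.
All spellings map to pitch class 11, so they are enharmonically equivalent.

Yes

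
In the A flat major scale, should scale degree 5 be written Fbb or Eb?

Each scale degree takes a distinct letter name. Degree 5 of a scale on A must use the letter E.
Eb and Fbb are enharmonically the same pitch, but only Eb uses the letter E, so it is the correct spelling here.

Eb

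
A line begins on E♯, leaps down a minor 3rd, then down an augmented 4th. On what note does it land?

A minor third down from E# is C## (letter C, 3 semitones down).
An augmented fourth down from C## is G# (letter G, 6 semitones down).

G#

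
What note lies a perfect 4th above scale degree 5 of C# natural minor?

C#

Scale degree 5 of C# natural minor is G#.
A perfect fourth (5 semitones) above G# lands on the letter C, giving C#.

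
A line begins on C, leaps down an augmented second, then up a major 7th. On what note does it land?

An augmented second down from C is Bbb (letter B, 3 semitones down).
A major seventh up from Bbb is Ab (letter A, 11 semitones up).

Ab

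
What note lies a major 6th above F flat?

Db

A sixth above F lands on the letter D.
A major sixth spans 9 semitones, so Fb moves to pitch class 1. On the letter D that is Db.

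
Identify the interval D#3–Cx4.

Counting letters D–E–F–G–A–B–C gives a seventh.
D#→C## = 11 semitones, exactly the major seventh.

major seventh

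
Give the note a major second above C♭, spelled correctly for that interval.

Db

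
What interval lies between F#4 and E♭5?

Counting letters F–G–A–B–C–D–E gives a seventh.
F#→Eb = 9 semitones, 2 narrower than the major seventh (11), so diminished.

diminished seventh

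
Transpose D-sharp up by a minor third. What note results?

D up a major third is F#, so the target letter is F.
From D#, a minor third is 3 semitones up: F#.

F#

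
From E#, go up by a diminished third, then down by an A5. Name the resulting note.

A diminished third up from E# is G (letter G, 2 semitones up).
An augmented fifth down from G is Cb (letter C, 8 semitones down).

Cb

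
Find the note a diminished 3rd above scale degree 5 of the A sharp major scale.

Scale degree 5 of A# major is E#.
A diminished third (2 semitones) above E# lands on the letter G, giving G.

G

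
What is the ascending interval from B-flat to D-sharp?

augmented third

The letter names run B→D, a span of 2 letter steps, so the interval is some kind of third.
Bb to D# is 5 semitones. A major third is 4, so 5 makes it augmented.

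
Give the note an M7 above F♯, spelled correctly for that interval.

E#

A seventh above F lands on the letter E.
A major seventh spans 11 semitones, so F# moves to pitch class 5. On the letter E that is E#.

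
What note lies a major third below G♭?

Ebb

A third below G lands on the letter E.
A major third spans 4 semitones, so Gb moves to pitch class 2. On the letter E that is Ebb.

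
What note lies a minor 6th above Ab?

Fb

A up a major sixth is F#, so the target letter is F.
From Ab, a minor sixth is 8 semitones up: Fb.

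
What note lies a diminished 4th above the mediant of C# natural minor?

Ab

The mediant of C# natural minor is E.
A diminished fourth (4 semitones) above E lands on the letter A, giving Ab.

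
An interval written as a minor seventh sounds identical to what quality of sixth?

augmented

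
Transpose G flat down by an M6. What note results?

Bbb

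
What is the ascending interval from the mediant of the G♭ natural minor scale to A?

augmented seventh

The mediant of Gb natural minor is Bbb.
Bbb up to A: letters B→A make it a seventh; 12 semitones makes it augmented.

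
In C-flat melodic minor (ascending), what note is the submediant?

The Cb melodic minor (ascending) scale runs Cb Db Ebb Fb Gb Ab Bb.
Degree 6 is Ab.

Ab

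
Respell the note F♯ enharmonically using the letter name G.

Plain G sits 1 semitone above F#, so on the letter G the same pitch needs a flat: Gb.

Gb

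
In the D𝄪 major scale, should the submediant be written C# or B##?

Each scale degree takes a distinct letter name. Degree 6 of a scale on D must use the letter B.
B## and C# are enharmonically the same pitch, but only B## uses the letter B, so it is the correct spelling here.

B##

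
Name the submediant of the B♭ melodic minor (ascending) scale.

G

The Bb melodic minor (ascending) scale runs Bb C Db Eb F G A.
Degree 6 is G.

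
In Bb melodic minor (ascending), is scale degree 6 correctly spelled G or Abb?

G

Each scale degree takes a distinct letter name. Degree 6 of a scale on B must use the letter G.
G and Abb are enharmonically the same pitch, but only G uses the letter G, so it is the correct spelling here.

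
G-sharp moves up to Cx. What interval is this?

augmented fourth

The letter names run G→C, a span of 3 letter steps, so the interval is some kind of fourth.
G# to C## is 6 semitones. A perfect fourth is 5, so 6 makes it augmented.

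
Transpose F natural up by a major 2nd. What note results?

G

F up a major second is G, so the target letter is G.
From F, a major second is 2 semitones up: G.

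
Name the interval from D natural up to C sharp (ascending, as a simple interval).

The letter names run D→C, a span of 6 letter steps, so the interval is some kind of seventh.
D to C# is 11 semitones. A major seventh is 11, so 11 makes it major.

major seventh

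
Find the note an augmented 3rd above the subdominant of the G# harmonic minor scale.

E##

The subdominant of G# harmonic minor is C#.
An augmented third (5 semitones) above C# lands on the letter E, giving E##.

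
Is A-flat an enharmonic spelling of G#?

Ab = pitch class 8 and G# = pitch class 8 — the same pitch class, so they are enharmonic equivalents.

Yes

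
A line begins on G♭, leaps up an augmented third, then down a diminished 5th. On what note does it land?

E#

An augmented third up from Gb is B (letter B, 5 semitones up).
A diminished fifth down from B is E# (letter E, 6 semitones down).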